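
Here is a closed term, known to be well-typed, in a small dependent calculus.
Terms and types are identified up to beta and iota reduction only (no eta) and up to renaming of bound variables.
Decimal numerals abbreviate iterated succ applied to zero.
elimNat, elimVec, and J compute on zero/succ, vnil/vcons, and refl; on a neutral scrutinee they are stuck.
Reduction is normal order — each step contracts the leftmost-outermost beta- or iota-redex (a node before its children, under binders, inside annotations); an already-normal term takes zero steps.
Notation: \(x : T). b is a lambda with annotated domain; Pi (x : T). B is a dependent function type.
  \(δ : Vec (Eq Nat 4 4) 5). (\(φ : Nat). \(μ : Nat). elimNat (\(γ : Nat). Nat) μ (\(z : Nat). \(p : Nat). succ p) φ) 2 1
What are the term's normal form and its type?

normal form:
  \(δ : Vec (Eq Nat 4 4) 5). 3
inferred type:
  Pi (δ : Vec (Eq Nat 4 4) 5). Nat


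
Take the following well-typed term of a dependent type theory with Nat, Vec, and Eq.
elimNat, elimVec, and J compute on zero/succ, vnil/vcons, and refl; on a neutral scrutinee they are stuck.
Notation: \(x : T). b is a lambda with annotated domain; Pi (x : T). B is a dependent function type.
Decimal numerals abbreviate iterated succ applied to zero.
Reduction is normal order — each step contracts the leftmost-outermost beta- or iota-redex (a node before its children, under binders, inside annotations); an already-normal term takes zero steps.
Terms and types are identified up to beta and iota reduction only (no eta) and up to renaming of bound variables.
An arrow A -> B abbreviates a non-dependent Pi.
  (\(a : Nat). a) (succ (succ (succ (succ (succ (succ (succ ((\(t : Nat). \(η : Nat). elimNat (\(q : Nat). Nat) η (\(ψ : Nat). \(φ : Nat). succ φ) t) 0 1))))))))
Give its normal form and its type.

normal form:
  8
the term's type:
  Nat
observation: contracting a beta-redex first, the term normalizes in 4 steps.


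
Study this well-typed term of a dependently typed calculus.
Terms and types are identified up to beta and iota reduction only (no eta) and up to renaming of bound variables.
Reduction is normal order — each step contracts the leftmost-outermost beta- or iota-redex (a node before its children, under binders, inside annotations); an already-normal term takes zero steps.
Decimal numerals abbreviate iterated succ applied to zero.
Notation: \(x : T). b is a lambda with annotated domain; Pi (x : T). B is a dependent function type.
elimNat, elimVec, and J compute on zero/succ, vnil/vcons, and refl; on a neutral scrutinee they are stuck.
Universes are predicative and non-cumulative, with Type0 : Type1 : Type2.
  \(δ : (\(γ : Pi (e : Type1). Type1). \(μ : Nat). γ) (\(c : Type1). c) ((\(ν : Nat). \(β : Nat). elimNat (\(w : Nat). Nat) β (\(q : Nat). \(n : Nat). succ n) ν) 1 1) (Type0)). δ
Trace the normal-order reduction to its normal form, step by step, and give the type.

reduction (normal order):
  \(δ : (\(γ : Pi (e : Type1). Type1). \(μ : Nat). γ) (\(c : Type1). c) ((\(ν : Nat). \(β : Nat). elimNat (\(w : Nat). Nat) β (\(q : Nat). \(n : Nat). succ n) ν) 1 1) (Type0)). δ
  ~> \(δ : (\(γ : Nat). \(e : Type1). e) ((\(μ : Nat). \(c : Nat). elimNat (\(ν : Nat). Nat) c (\(β : Nat). \(w : Nat). succ w) μ) 1 1) (Type0)). δ
  ~> \(δ : (\(γ : Type1). γ) (Type0)). δ
  ~> \(δ : Type0). δ
type:
  Pi (δ : Type0). Type0


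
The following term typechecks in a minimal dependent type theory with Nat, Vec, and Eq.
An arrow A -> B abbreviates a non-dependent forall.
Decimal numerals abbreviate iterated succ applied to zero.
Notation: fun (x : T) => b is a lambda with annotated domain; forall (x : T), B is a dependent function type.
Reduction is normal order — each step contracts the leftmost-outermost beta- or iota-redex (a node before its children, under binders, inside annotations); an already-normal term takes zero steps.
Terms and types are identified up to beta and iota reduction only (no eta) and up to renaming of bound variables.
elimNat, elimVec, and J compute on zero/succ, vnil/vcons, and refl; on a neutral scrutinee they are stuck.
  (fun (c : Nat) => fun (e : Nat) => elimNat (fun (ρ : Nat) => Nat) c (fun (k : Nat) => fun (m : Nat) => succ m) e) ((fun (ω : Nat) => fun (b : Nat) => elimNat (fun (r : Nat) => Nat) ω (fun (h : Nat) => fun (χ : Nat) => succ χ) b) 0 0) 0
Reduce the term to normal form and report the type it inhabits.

normal form:
  0
type:
  Nat


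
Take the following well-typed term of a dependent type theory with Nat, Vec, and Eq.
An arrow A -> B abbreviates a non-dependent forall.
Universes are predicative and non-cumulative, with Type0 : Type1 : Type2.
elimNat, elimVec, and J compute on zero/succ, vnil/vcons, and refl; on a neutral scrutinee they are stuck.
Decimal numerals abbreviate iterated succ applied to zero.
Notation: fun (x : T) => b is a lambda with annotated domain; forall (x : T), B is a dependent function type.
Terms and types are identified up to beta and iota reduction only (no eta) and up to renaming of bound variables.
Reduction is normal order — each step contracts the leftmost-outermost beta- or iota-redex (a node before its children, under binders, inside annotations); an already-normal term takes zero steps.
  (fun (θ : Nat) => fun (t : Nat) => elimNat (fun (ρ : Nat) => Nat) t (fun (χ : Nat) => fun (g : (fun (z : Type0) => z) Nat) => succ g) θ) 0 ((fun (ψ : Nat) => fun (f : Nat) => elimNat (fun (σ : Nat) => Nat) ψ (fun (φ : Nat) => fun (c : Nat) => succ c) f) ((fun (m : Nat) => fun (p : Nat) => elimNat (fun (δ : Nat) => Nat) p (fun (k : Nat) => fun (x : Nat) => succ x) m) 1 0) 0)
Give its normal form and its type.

reduced normal form:
  1
inferred type:
  Nat
observation: the term reaches its normal form after 12 normal-order steps.


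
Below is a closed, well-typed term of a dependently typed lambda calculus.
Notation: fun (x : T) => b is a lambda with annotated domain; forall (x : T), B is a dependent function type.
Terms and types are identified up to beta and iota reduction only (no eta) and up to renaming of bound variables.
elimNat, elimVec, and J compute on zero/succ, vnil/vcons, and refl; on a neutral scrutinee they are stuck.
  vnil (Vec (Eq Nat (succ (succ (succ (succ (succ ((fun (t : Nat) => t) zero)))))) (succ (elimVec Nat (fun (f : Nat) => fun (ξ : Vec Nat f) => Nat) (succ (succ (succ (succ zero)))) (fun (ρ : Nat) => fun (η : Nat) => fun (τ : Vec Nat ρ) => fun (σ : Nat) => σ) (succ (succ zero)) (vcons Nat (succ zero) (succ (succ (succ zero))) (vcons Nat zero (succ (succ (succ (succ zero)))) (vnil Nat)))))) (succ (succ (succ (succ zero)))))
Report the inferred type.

the term's type:
  Vec (Vec (Eq Nat (succ (succ (succ (succ (succ zero))))) (succ (succ (succ (succ (succ zero)))))) (succ (succ (succ (succ zero))))) zero


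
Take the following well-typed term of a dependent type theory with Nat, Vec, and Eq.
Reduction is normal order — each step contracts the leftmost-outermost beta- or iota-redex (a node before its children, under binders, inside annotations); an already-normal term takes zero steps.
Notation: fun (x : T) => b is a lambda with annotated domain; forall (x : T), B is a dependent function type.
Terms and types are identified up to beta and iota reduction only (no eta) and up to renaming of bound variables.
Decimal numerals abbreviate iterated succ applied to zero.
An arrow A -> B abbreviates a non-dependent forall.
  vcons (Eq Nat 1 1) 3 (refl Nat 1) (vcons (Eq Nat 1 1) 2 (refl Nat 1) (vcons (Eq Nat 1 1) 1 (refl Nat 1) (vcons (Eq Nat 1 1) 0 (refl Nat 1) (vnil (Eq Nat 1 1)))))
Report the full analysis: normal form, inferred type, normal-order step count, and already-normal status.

resulting normal form:
  vcons (Eq Nat 1 1) 3 (refl Nat 1) (vcons (Eq Nat 1 1) 2 (refl Nat 1) (vcons (Eq Nat 1 1) 1 (refl Nat 1) (vcons (Eq Nat 1 1) 0 (refl Nat 1) (vnil (Eq Nat 1 1)))))
the term's type:
  Vec (Eq Nat 1 1) 4
reduction steps (normal order): 0
already normal: yes


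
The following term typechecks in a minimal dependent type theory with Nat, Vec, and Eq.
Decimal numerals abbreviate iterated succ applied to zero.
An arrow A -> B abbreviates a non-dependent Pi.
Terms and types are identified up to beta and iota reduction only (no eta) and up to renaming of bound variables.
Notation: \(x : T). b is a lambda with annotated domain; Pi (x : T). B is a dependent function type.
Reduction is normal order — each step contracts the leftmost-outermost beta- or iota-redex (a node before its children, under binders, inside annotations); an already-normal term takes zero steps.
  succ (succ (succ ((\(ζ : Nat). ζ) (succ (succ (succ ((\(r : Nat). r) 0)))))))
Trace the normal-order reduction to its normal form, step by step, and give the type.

reduction (normal order):
  succ (succ (succ ((\(ζ : Nat). ζ) (succ (succ (succ ((\(r : Nat). r) 0)))))))
  ~> succ (succ (succ (succ (succ (succ ((\(ζ : Nat). ζ) 0))))))
  ~> 6
inferred type:
  Nat


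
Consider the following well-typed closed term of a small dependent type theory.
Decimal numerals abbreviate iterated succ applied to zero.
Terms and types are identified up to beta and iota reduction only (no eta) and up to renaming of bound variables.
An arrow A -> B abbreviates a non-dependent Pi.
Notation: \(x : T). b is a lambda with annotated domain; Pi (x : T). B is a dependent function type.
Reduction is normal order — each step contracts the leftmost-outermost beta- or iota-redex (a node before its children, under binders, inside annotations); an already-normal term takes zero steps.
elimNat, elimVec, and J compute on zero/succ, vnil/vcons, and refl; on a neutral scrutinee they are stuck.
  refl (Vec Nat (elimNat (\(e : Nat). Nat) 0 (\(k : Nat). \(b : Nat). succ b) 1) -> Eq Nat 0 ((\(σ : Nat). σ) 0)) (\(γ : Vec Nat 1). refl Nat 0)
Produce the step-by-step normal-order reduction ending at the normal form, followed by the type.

normal-order reduction:
  refl (Vec Nat (elimNat (\(e : Nat). Nat) 0 (\(k : Nat). \(b : Nat). succ b) 1) -> Eq Nat 0 ((\(σ : Nat). σ) 0)) (\(γ : Vec Nat 1). refl Nat 0)
  ~> refl (Vec Nat ((\(e : Nat). \(k : Nat). succ k) 0 (elimNat (\(b : Nat). Nat) 0 (\(σ : Nat). \(γ : Nat). succ γ) 0)) -> Eq Nat 0 ((\(y : Nat). y) 0)) (\(d : Vec Nat 1). refl Nat 0)
  ~> refl (Vec Nat ((\(e : Nat). succ e) (elimNat (\(k : Nat). Nat) 0 (\(b : Nat). \(σ : Nat). succ σ) 0)) -> Eq Nat 0 ((\(γ : Nat). γ) 0)) (\(y : Vec Nat 1). refl Nat 0)
  ~> refl (Vec Nat (succ (elimNat (\(e : Nat). Nat) 0 (\(k : Nat). \(b : Nat). succ b) 0)) -> Eq Nat 0 ((\(σ : Nat). σ) 0)) (\(γ : Vec Nat 1). refl Nat 0)
  ~> refl (Vec Nat 1 -> Eq Nat 0 ((\(e : Nat). e) 0)) (\(k : Vec Nat 1). refl Nat 0)
  ~> refl (Vec Nat 1 -> Eq Nat 0 0) (\(e : Vec Nat 1). refl Nat 0)
type:
  Eq (Vec Nat 1 -> Eq Nat 0 0) (\(e : Vec Nat 1). refl Nat 0) (\(k : Vec Nat 1). refl Nat 0)


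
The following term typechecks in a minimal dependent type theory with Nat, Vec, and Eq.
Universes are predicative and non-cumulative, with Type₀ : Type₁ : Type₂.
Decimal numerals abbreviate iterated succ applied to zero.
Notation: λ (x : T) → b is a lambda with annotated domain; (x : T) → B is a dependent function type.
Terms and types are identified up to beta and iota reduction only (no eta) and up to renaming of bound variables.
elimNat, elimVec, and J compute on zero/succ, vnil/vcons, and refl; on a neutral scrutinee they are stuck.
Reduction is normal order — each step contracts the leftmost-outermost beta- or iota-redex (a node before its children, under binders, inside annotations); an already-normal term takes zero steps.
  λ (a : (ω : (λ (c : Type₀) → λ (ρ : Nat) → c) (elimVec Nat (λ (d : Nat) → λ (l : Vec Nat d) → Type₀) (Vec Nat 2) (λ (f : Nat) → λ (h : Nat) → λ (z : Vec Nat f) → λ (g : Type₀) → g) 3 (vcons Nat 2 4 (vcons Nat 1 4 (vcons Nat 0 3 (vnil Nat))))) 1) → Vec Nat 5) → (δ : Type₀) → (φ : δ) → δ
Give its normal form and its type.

reduced normal form:
  λ (a : (ω : Vec Nat 2) → Vec Nat 5) → (c : Type₀) → (ρ : c) → c
the term's type:
  (a : (ω : Vec Nat 2) → Vec Nat 5) → Type₁
observation: normalization takes exactly 18 steps under the normal-order strategy.


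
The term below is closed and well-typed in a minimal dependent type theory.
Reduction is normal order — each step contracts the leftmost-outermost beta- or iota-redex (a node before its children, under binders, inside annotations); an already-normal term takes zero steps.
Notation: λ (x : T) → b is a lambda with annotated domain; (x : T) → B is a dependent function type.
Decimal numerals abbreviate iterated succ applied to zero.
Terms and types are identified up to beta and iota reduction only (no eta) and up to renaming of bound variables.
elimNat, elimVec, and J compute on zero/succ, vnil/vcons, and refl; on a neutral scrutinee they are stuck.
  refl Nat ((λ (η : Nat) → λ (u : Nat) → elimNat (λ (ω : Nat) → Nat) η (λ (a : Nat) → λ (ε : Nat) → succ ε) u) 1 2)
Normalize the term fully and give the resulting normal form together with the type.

reduced normal form:
  refl Nat 3
type:
  Eq Nat 3 3
observation: the leftmost-outermost redex is a beta-redex, and normalization takes 9 steps.


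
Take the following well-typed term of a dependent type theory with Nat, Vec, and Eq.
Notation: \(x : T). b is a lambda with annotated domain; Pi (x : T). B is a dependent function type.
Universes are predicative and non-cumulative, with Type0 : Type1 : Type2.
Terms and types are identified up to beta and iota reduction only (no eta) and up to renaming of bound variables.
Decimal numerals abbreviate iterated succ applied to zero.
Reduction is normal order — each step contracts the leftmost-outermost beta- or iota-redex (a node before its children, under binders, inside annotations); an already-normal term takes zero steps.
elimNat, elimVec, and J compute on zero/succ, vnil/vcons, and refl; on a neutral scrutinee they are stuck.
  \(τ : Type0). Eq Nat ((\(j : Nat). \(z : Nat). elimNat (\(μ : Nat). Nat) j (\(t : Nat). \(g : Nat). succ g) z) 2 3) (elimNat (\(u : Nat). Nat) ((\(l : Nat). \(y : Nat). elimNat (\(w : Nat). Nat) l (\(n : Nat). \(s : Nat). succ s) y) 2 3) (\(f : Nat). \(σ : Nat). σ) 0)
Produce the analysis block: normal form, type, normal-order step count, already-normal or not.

resulting normal form:
  \(τ : Type0). Eq Nat 5 5
the term's type:
  Pi (τ : Type0). Type0
steps to reach normal form (normal order): 25
started in normal form: no
first redex: a beta-redex


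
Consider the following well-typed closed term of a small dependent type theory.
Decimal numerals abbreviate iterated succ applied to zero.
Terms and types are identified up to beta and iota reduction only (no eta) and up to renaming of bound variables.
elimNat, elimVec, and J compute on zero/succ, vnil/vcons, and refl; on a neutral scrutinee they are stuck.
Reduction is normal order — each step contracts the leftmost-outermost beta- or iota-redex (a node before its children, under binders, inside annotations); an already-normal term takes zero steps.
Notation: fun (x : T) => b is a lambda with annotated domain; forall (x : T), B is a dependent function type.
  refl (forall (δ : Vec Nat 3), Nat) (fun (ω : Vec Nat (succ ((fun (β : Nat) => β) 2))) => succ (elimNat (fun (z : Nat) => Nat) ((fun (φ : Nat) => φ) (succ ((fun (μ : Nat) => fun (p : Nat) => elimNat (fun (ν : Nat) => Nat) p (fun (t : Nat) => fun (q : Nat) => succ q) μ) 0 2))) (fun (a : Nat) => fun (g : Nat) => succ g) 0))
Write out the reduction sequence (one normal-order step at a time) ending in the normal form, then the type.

reduction (normal order):
  refl (forall (δ : Vec Nat 3), Nat) (fun (ω : Vec Nat (succ ((fun (β : Nat) => β) 2))) => succ (elimNat (fun (z : Nat) => Nat) ((fun (φ : Nat) => φ) (succ ((fun (μ : Nat) => fun (p : Nat) => elimNat (fun (ν : Nat) => Nat) p (fun (t : Nat) => fun (q : Nat) => succ q) μ) 0 2))) (fun (a : Nat) => fun (g : Nat) => succ g) 0))
  ~> refl (forall (δ : Vec Nat 3), Nat) (fun (ω : Vec Nat 3) => succ (elimNat (fun (β : Nat) => Nat) ((fun (z : Nat) => z) (succ ((fun (φ : Nat) => fun (μ : Nat) => elimNat (fun (p : Nat) => Nat) μ (fun (ν : Nat) => fun (t : Nat) => succ t) φ) 0 2))) (fun (q : Nat) => fun (a : Nat) => succ a) 0))
  ~> refl (forall (δ : Vec Nat 3), Nat) (fun (ω : Vec Nat 3) => succ ((fun (β : Nat) => β) (succ ((fun (z : Nat) => fun (φ : Nat) => elimNat (fun (μ : Nat) => Nat) φ (fun (p : Nat) => fun (ν : Nat) => succ ν) z) 0 2))))
  ~> refl (forall (δ : Vec Nat 3), Nat) (fun (ω : Vec Nat 3) => succ (succ ((fun (β : Nat) => fun (z : Nat) => elimNat (fun (φ : Nat) => Nat) z (fun (μ : Nat) => fun (p : Nat) => succ p) β) 0 2)))
  ~> refl (forall (δ : Vec Nat 3), Nat) (fun (ω : Vec Nat 3) => succ (succ ((fun (β : Nat) => elimNat (fun (z : Nat) => Nat) β (fun (φ : Nat) => fun (μ : Nat) => succ μ) 0) 2)))
  ~> refl (forall (δ : Vec Nat 3), Nat) (fun (ω : Vec Nat 3) => succ (succ (elimNat (fun (β : Nat) => Nat) 2 (fun (z : Nat) => fun (φ : Nat) => succ φ) 0)))
  ~> refl (forall (δ : Vec Nat 3), Nat) (fun (ω : Vec Nat 3) => 4)
the term's type:
  Eq (forall (δ : Vec Nat 3), Nat) (fun (ω : Vec Nat 3) => 4) (fun (β : Vec Nat 3) => 4)


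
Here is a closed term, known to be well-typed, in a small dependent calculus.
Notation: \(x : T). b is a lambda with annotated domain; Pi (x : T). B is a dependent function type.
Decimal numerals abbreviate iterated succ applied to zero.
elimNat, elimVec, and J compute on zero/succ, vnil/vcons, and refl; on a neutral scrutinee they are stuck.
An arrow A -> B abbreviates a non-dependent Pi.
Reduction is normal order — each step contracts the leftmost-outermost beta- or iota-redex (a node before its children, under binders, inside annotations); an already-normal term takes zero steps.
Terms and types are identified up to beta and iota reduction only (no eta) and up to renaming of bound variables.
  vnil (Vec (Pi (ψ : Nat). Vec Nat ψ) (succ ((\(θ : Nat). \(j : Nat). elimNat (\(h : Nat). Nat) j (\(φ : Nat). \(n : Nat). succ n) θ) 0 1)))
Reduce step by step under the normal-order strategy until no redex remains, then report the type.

reduction (normal order):
  vnil (Vec (Pi (ψ : Nat). Vec Nat ψ) (succ ((\(θ : Nat). \(j : Nat). elimNat (\(h : Nat). Nat) j (\(φ : Nat). \(n : Nat). succ n) θ) 0 1)))
  ~> vnil (Vec (Pi (ψ : Nat). Vec Nat ψ) (succ ((\(θ : Nat). elimNat (\(j : Nat). Nat) θ (\(h : Nat). \(φ : Nat). succ φ) 0) 1)))
  ~> vnil (Vec (Pi (ψ : Nat). Vec Nat ψ) (succ (elimNat (\(θ : Nat). Nat) 1 (\(j : Nat). \(h : Nat). succ h) 0)))
  ~> vnil (Vec (Pi (ψ : Nat). Vec Nat ψ) 2)
type:
  Vec (Vec (Pi (ψ : Nat). Vec Nat ψ) 2) 0


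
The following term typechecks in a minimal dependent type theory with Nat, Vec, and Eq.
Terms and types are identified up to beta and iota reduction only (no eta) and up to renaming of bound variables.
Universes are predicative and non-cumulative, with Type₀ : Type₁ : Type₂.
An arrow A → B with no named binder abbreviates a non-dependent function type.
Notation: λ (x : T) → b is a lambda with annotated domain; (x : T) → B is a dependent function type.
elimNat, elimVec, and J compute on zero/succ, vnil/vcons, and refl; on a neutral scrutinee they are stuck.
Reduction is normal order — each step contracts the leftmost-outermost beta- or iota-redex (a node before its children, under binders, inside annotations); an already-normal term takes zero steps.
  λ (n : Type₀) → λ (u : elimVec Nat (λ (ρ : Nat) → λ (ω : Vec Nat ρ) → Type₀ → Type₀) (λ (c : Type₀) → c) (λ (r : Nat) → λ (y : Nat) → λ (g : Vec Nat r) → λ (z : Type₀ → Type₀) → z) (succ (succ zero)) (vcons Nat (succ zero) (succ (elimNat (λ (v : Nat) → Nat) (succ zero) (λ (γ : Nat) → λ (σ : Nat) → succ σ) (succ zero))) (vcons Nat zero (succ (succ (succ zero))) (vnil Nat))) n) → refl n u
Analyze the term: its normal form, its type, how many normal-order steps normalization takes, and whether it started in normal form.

normal form:
  λ (n : Type₀) → λ (u : n) → refl n u
the term's type:
  (n : Type₀) → (u : n) → Eq n u u
steps to reach normal form (normal order): 12
started in normal form: no
first redex: an elimVec iota-redex


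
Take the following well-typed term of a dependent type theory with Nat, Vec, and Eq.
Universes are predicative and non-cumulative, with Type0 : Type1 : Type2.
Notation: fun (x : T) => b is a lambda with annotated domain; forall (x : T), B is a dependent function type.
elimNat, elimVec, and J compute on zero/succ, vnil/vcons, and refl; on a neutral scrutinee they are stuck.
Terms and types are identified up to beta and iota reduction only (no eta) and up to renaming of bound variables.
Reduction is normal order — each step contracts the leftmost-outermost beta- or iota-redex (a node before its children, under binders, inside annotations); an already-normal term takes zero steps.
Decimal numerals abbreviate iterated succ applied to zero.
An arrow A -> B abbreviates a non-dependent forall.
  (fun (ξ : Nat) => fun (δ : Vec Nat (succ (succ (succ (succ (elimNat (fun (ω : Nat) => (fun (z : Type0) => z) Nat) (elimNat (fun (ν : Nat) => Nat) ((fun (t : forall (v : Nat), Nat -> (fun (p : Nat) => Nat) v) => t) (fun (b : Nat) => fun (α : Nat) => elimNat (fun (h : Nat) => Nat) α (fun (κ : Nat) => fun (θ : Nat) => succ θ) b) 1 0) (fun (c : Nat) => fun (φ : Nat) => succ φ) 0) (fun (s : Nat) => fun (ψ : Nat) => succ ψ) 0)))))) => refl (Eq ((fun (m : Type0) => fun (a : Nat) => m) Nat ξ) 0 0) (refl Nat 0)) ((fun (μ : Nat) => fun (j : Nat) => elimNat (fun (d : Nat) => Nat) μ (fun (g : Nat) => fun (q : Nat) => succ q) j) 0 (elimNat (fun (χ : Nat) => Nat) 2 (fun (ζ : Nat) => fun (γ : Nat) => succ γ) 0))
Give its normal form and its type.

resulting normal form:
  fun (ξ : Vec Nat 5) => refl (Eq Nat 0 0) (refl Nat 0)
type:
  Vec Nat 5 -> Eq (Eq Nat 0 0) (refl Nat 0) (refl Nat 0)


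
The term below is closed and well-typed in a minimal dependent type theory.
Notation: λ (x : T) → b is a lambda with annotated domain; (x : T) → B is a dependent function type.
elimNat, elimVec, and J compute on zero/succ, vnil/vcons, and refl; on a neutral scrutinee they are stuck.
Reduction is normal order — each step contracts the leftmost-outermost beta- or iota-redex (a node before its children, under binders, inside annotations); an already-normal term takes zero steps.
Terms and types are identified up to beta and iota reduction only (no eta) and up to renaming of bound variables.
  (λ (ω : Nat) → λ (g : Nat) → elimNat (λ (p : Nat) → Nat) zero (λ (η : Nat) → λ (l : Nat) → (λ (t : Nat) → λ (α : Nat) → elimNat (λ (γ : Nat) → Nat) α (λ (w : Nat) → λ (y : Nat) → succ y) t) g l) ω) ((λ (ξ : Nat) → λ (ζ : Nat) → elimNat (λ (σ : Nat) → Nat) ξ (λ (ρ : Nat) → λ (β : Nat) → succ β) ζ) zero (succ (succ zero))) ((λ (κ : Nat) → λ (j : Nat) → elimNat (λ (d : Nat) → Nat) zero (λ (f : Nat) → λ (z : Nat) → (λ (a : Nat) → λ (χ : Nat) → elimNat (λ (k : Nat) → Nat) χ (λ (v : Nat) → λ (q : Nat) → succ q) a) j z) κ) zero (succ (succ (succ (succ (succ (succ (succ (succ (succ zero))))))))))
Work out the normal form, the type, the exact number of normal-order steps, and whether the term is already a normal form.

reduced normal form:
  zero
type:
  Nat
normal-order step count: 24
term was already normal: no
first redex: a beta-redex


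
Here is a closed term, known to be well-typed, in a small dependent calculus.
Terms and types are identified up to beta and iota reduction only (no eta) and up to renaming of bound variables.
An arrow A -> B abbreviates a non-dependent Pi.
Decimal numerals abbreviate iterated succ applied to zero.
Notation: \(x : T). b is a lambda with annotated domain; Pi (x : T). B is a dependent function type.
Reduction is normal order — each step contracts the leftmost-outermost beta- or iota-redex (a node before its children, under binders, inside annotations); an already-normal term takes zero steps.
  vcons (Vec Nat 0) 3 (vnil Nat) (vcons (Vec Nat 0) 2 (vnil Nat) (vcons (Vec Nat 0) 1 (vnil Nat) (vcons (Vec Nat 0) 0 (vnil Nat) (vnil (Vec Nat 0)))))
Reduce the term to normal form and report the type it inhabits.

resulting normal form:
  vcons (Vec Nat 0) 3 (vnil Nat) (vcons (Vec Nat 0) 2 (vnil Nat) (vcons (Vec Nat 0) 1 (vnil Nat) (vcons (Vec Nat 0) 0 (vnil Nat) (vnil (Vec Nat 0)))))
type:
  Vec (Vec Nat 0) 4
observation: the term is already in normal form.


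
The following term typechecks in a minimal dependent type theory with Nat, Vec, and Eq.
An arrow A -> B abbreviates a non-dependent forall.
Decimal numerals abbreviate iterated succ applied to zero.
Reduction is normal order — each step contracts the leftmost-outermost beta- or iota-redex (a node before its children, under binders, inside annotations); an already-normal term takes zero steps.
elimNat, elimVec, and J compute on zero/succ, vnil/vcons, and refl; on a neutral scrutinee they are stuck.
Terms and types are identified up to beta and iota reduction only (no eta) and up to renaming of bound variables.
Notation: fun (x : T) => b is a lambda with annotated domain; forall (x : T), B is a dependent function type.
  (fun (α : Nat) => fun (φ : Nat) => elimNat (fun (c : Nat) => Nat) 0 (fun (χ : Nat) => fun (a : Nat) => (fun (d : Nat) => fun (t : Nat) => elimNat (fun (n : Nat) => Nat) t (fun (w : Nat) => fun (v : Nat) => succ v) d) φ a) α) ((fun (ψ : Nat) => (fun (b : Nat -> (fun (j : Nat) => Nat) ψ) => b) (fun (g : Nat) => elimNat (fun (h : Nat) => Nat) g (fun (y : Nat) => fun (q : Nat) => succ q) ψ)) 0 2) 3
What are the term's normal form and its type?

normal form:
  6
type:
  Nat
observation: the leftmost-outermost redex is a beta-redex, and normalization takes 25 steps.


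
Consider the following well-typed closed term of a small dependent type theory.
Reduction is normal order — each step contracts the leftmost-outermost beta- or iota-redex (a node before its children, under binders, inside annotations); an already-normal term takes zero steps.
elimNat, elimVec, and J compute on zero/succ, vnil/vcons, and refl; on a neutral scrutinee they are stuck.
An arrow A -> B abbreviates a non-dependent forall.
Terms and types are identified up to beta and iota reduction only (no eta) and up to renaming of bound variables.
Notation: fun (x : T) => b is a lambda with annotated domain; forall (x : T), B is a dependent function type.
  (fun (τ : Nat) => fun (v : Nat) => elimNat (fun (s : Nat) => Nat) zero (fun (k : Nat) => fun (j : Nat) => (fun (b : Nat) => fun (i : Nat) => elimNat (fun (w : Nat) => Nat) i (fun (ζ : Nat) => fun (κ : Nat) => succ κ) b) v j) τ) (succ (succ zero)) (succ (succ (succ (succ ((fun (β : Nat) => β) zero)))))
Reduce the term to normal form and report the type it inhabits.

reduced normal form:
  succ (succ (succ (succ (succ (succ (succ (succ zero)))))))
the term's type:
  Nat
observation: contracting a beta-redex first, the term normalizes in 41 steps.


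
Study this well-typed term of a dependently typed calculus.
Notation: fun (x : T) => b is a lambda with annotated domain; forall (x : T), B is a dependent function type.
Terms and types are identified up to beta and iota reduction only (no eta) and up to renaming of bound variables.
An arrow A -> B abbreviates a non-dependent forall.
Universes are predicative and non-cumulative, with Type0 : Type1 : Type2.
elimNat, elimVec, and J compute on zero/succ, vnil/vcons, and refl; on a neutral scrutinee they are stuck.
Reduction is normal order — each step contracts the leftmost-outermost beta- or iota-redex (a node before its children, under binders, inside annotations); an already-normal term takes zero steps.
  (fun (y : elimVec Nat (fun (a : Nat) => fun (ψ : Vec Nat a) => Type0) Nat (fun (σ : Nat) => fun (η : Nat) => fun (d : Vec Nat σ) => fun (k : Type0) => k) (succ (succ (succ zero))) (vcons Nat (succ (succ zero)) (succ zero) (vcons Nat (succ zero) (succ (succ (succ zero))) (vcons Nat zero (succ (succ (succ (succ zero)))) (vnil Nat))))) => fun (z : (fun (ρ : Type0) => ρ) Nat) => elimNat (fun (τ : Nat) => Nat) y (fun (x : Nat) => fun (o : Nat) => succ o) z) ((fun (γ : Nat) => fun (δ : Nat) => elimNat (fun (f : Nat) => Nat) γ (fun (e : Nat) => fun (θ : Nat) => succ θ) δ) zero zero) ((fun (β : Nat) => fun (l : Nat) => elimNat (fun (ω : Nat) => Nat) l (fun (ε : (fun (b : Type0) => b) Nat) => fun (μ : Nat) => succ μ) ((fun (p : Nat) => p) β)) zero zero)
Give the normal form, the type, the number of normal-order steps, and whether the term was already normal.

reduced normal form:
  zero
type:
  Nat
reduction steps (normal order): 11
term was already normal: no
first contracted redex: a beta-redex


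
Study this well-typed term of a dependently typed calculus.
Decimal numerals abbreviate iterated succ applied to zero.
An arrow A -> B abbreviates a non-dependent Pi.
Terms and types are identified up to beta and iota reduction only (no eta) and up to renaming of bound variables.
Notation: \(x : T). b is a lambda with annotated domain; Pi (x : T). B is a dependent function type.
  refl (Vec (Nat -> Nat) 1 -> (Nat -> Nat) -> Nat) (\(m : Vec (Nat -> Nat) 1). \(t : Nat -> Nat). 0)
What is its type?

the term's type:
  Eq (Vec (Nat -> Nat) 1 -> (Nat -> Nat) -> Nat) (\(m : Vec (Nat -> Nat) 1). \(t : Nat -> Nat). 0) (\(ψ : Vec (Nat -> Nat) 1). \(κ : Nat -> Nat). 0)


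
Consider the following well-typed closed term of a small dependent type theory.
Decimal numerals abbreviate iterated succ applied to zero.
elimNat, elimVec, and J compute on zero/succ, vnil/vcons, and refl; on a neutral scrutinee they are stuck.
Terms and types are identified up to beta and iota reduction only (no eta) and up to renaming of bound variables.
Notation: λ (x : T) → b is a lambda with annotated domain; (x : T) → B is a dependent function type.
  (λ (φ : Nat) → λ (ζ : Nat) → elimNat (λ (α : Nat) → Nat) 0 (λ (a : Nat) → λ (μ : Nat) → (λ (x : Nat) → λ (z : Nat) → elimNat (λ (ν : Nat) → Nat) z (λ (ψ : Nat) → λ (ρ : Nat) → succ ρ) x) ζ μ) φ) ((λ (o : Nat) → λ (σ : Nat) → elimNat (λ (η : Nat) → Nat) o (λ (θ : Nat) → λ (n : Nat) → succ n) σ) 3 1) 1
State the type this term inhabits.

the term's type:
  Nat


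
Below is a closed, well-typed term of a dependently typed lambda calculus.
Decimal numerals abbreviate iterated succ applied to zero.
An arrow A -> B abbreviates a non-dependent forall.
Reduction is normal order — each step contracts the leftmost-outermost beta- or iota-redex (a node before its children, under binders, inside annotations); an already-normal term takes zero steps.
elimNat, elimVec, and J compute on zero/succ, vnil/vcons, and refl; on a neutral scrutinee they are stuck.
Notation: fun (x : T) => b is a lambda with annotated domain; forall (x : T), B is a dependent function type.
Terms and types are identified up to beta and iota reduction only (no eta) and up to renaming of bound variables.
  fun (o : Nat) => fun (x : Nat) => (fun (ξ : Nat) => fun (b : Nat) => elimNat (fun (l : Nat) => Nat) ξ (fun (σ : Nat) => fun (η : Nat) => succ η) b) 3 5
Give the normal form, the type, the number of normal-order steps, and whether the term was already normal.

reduced normal form:
  fun (o : Nat) => fun (x : Nat) => 8
type:
  Nat -> Nat -> Nat
normal-order step count: 18
term was already normal: no
first contracted redex: a beta-redex


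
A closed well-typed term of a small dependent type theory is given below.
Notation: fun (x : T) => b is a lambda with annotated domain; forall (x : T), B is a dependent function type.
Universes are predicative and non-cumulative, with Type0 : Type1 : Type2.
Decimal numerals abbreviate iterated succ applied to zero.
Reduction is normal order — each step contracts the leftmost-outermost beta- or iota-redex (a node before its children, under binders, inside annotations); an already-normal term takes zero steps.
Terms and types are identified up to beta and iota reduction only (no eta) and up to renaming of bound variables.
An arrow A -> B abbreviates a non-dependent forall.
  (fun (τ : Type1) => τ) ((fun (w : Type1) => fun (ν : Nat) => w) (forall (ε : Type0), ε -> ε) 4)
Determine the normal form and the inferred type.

reduced normal form:
  forall (τ : Type0), τ -> τ
inferred type:
  Type1
observation: contracting a beta-redex first, the term normalizes in 3 steps.


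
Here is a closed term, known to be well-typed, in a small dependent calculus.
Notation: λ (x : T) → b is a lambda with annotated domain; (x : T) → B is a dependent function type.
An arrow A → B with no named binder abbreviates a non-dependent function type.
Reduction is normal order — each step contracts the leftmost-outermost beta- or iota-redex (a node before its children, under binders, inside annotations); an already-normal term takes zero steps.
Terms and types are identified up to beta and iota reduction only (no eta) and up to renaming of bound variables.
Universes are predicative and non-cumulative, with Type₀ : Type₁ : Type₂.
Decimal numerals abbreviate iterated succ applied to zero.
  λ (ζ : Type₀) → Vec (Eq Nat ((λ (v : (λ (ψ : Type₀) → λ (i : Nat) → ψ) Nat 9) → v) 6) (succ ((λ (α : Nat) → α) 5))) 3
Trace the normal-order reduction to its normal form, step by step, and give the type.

reduction (normal order):
  λ (ζ : Type₀) → Vec (Eq Nat ((λ (v : (λ (ψ : Type₀) → λ (i : Nat) → ψ) Nat 9) → v) 6) (succ ((λ (α : Nat) → α) 5))) 3
  ~> λ (ζ : Type₀) → Vec (Eq Nat 6 (succ ((λ (v : Nat) → v) 5))) 3
  ~> λ (ζ : Type₀) → Vec (Eq Nat 6 6) 3
the term's type:
  Type₀ → Type₀


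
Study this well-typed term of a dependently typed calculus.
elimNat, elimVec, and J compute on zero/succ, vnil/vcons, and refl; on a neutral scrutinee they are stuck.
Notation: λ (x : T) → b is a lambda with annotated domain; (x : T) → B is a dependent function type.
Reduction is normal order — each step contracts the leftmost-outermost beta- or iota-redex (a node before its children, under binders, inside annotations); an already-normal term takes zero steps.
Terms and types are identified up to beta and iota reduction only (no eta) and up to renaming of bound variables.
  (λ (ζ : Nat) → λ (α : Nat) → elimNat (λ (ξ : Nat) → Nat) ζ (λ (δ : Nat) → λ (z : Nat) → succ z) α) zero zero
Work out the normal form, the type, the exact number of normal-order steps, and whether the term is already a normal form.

normal form:
  zero
the term's type:
  Nat
steps to reach normal form (normal order): 3
already normal: no
first redex: a beta-redex


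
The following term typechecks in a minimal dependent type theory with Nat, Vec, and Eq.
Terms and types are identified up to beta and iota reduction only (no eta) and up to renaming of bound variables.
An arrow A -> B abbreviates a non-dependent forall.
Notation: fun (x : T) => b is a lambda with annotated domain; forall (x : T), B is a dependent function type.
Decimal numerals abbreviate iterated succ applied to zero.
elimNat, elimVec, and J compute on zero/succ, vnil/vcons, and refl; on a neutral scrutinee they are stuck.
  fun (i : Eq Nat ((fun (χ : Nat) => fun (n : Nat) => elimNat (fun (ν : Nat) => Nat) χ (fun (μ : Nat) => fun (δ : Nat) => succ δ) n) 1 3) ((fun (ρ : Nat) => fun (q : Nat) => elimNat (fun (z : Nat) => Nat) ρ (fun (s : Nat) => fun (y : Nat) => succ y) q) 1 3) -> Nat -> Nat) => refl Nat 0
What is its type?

the term's type:
  (Eq Nat 4 4 -> Nat -> Nat) -> Eq Nat 0 0


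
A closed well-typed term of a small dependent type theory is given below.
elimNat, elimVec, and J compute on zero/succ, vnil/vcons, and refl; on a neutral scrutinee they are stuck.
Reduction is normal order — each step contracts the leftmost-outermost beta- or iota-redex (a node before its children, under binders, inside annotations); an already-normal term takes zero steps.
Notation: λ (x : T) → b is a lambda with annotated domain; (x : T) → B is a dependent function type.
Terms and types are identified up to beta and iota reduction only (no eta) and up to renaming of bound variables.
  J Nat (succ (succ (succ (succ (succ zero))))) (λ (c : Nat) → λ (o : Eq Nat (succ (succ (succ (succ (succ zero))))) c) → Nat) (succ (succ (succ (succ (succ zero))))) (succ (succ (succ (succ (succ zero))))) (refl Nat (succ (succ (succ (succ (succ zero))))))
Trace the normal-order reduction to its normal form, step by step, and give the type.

reduction (normal order):
  J Nat (succ (succ (succ (succ (succ zero))))) (λ (c : Nat) → λ (o : Eq Nat (succ (succ (succ (succ (succ zero))))) c) → Nat) (succ (succ (succ (succ (succ zero))))) (succ (succ (succ (succ (succ zero))))) (refl Nat (succ (succ (succ (succ (succ zero))))))
  ~> succ (succ (succ (succ (succ zero))))
the term's type:
  Nat


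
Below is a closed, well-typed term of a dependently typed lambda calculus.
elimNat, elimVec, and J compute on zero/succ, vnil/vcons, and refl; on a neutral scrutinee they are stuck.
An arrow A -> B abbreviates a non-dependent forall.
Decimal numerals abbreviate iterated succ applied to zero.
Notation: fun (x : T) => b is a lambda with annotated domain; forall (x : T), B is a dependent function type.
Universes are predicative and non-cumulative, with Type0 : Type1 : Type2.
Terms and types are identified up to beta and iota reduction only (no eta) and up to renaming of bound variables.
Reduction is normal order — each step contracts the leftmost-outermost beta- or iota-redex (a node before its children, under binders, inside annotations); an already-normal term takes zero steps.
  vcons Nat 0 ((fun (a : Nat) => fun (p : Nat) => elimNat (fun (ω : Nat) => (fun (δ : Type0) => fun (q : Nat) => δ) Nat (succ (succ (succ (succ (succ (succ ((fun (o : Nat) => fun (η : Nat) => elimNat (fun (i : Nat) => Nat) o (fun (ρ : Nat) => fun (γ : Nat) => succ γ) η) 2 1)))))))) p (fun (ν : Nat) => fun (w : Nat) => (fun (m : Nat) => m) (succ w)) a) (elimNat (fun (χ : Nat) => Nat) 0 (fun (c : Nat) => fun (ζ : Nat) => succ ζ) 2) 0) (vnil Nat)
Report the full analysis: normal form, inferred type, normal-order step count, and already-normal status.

resulting normal form:
  vcons Nat 0 2 (vnil Nat)
inferred type:
  Vec Nat 1
steps to reach normal form (normal order): 19
started in normal form: no
first redex: a beta-redex


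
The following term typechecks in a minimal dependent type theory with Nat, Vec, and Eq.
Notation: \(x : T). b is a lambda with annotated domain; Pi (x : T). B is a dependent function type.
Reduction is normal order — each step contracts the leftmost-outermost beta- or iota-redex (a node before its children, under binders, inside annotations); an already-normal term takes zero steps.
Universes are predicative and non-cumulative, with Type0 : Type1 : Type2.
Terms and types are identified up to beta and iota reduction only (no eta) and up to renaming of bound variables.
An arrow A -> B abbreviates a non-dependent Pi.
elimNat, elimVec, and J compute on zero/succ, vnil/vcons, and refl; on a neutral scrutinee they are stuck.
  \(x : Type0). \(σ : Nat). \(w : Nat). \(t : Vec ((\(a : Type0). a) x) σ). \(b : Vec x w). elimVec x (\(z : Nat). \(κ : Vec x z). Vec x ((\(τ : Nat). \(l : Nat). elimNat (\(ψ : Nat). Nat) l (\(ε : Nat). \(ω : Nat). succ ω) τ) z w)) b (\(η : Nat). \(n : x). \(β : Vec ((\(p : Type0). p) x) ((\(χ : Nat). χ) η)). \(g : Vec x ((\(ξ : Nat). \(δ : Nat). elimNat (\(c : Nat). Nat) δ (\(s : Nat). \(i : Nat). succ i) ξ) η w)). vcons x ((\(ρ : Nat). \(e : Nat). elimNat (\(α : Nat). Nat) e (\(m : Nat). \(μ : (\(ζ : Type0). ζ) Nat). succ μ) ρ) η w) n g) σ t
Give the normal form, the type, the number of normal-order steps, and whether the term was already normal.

reduced normal form:
  \(x : Type0). \(σ : Nat). \(w : Nat). \(t : Vec x σ). \(a : Vec x w). elimVec x (\(b : Nat). \(z : Vec x b). Vec x (elimNat (\(κ : Nat). Nat) w (\(τ : Nat). \(l : Nat). succ l) b)) a (\(ψ : Nat). \(ε : x). \(ω : Vec x ψ). \(η : Vec x (elimNat (\(n : Nat). Nat) w (\(β : Nat). \(p : Nat). succ p) ψ)). vcons x (elimNat (\(χ : Nat). Nat) w (\(g : Nat). \(ξ : Nat). succ ξ) ψ) ε η) σ t
inferred type:
  Pi (x : Type0). Pi (σ : Nat). Pi (w : Nat). Vec x σ -> Vec x w -> Vec x (elimNat (\(t : Nat). Nat) w (\(a : Nat). \(b : Nat). succ b) σ)
steps to reach normal form (normal order): 10
started in normal form: no
first contracted redex: a beta-redex
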